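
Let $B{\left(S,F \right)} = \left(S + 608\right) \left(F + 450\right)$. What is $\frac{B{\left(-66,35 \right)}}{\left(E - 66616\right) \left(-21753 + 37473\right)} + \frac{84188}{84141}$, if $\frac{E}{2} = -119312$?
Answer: $\frac{13464776371391}{13457996192160} \approx 1.0005$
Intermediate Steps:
$B{\left(S,F \right)} = \left(450 + F\right) \left(608 + S\right)$ ($B{\left(S,F \right)} = \left(608 + S\right) \left(450 + F\right) = \left(450 + F\right) \left(608 + S\right)$)
$E = -238624$ ($E = 2 \left(-119312\right) = -238624$)
$\frac{B{\left(-66,35 \right)}}{\left(E - 66616\right) \left(-21753 + 37473\right)} + \frac{84188}{84141} = \frac{273600 + 450 \left(-66\right) + 608 \cdot 35 + 35 \left(-66\right)}{\left(-238624 - 66616\right) \left(-21753 + 37473\right)} + \frac{84188}{84141} = \frac{273600 - 29700 + 21280 - 2310}{\left(-305240\right) 15720} + 84188 \cdot \frac{1}{84141} = \frac{262870}{-4798372800} + \frac{84188}{84141} = 262870 \left(- \frac{1}{4798372800}\right) + \frac{84188}{84141} = - \frac{26287}{479837280} + \frac{84188}{84141} = \frac{13464776371391}{13457996192160}$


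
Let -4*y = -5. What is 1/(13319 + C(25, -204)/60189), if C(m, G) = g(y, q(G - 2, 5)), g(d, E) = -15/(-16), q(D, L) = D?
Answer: 321008/4275505557 ≈ 7.5081e-5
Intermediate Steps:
y = 5/4 (y = -1/4*(-5) = 5/4 ≈ 1.2500)
g(d, E) = 15/16 (g(d, E) = -15*(-1/16) = 15/16)
C(m, G) = 15/16
1/(13319 + C(25, -204)/60189) = 1/(13319 + (15/16)/60189) = 1/(13319 + (15/16)*(1/60189)) = 1/(13319 + 5/321008) = 1/(4275505557/321008) = 321008/4275505557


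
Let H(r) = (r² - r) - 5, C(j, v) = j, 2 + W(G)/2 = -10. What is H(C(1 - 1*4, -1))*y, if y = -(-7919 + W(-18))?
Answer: 55601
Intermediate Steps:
W(G) = -24 (W(G) = -4 + 2*(-10) = -4 - 20 = -24)
H(r) = -5 + r² - r
y = 7943 (y = -(-7919 - 24) = -1*(-7943) = 7943)
H(C(1 - 1*4, -1))*y = (-5 + (1 - 1*4)² - (1 - 1*4))*7943 = (-5 + (1 - 4)² - (1 - 4))*7943 = (-5 + (-3)² - 1*(-3))*7943 = (-5 + 9 + 3)*7943 = 7*7943 = 55601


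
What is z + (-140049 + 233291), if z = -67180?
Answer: 26062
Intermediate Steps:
z + (-140049 + 233291) = -67180 + (-140049 + 233291) = -67180 + 93242 = 26062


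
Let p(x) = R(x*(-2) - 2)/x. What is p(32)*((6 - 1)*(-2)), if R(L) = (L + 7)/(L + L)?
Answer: -295/2112 ≈ -0.13968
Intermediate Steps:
R(L) = (7 + L)/(2*L) (R(L) = (7 + L)/((2*L)) = (7 + L)*(1/(2*L)) = (7 + L)/(2*L))
p(x) = (5 - 2*x)/(2*x*(-2 - 2*x)) (p(x) = ((7 + (x*(-2) - 2))/(2*(x*(-2) - 2)))/x = ((7 + (-2*x - 2))/(2*(-2*x - 2)))/x = ((7 + (-2 - 2*x))/(2*(-2 - 2*x)))/x = ((5 - 2*x)/(2*(-2 - 2*x)))/x = (5 - 2*x)/(2*x*(-2 - 2*x)))
p(32)*((6 - 1)*(-2)) = ((1/4)*(-5 + 2*32)/(32*(1 + 32)))*((6 - 1)*(-2)) = ((1/4)*(1/32)*(-5 + 64)/33)*(5*(-2)) = ((1/4)*(1/32)*(1/33)*59)*(-10) = (59/4224)*(-10) = -295/2112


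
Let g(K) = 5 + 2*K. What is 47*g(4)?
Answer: 611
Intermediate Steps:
47*g(4) = 47*(5 + 2*4) = 47*(5 + 8) = 47*13 = 611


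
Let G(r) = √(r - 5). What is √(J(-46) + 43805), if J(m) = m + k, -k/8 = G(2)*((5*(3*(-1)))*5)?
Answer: √(43759 + 600*I*√3) ≈ 209.2 + 2.484*I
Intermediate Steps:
G(r) = √(-5 + r)
k = 600*I*√3 (k = -8*√(-5 + 2)*(5*(3*(-1)))*5 = -8*√(-3)*(5*(-3))*5 = -8*I*√3*(-15*5) = -8*I*√3*(-75) = -(-600)*I*√3 = 600*I*√3 ≈ 1039.2*I)
J(m) = m + 600*I*√3
√(J(-46) + 43805) = √((-46 + 600*I*√3) + 43805) = √(43759 + 600*I*√3)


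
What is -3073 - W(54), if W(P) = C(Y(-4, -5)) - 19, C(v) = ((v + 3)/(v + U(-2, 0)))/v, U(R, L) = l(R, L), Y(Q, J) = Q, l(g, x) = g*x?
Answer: -48863/16 ≈ -3053.9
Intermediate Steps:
U(R, L) = L*R (U(R, L) = R*L = L*R)
C(v) = (3 + v)/v² (C(v) = ((v + 3)/(v + 0*(-2)))/v = ((3 + v)/(v + 0))/v = ((3 + v)/v)/v = (3 + v)/v²)
W(P) = -305/16 (W(P) = (3 - 4)/(-4)² - 19 = (1/16)*(-1) - 19 = -1/16 - 19 = -305/16)
-3073 - W(54) = -3073 - 1*(-305/16) = -3073 + 305/16 = -48863/16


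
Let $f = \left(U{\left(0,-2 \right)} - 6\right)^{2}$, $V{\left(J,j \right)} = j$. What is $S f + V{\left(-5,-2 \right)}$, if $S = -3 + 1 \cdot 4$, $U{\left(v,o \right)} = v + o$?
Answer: $62$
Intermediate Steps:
$U{\left(v,o \right)} = o + v$
$f = 64$ ($f = \left(\left(-2 + 0\right) - 6\right)^{2} = \left(-2 - 6\right)^{2} = \left(-8\right)^{2} = 64$)
$S = 1$ ($S = -3 + 4 = 1$)
$S f + V{\left(-5,-2 \right)} = 1 \cdot 64 - 2 = 64 - 2 = 62$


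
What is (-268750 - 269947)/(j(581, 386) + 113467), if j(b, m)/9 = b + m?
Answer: -538697/122170 ≈ -4.4094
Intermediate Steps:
j(b, m) = 9*b + 9*m (j(b, m) = 9*(b + m) = 9*b + 9*m)
(-268750 - 269947)/(j(581, 386) + 113467) = (-268750 - 269947)/((9*581 + 9*386) + 113467) = -538697/((5229 + 3474) + 113467) = -538697/(8703 + 113467) = -538697/122170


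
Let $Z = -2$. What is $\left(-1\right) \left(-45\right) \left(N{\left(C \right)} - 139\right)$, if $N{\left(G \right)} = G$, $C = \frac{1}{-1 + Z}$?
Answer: $-6270$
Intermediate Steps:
$C = - \frac{1}{3}$ ($C = \frac{1}{-1 - 2} = \frac{1}{-3} = - \frac{1}{3} \approx -0.33333$)
$\left(-1\right) \left(-45\right) \left(N{\left(C \right)} - 139\right) = \left(-1\right) \left(-45\right) \left(- \frac{1}{3} - 139\right) = 45 \left(- \frac{418}{3}\right) = -6270$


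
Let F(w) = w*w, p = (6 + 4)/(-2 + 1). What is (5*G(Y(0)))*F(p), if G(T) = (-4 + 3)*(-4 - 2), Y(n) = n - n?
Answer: 3000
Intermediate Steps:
p = -10 (p = 10/(-1) = 10*(-1) = -10)
F(w) = w²
Y(n) = 0
G(T) = 6 (G(T) = -1*(-6) = 6)
(5*G(Y(0)))*F(p) = (5*6)*(-10)² = 30*100 = 3000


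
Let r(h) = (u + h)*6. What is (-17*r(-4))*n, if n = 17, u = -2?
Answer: 10404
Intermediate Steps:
r(h) = -12 + 6*h (r(h) = (-2 + h)*6 = -12 + 6*h)
(-17*r(-4))*n = -17*(-12 + 6*(-4))*17 = -17*(-12 - 24)*17 = -17*(-36)*17 = 612*17 = 10404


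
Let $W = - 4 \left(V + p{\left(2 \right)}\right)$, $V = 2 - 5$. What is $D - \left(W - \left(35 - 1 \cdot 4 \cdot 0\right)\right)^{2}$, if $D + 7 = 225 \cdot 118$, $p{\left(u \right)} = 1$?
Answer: $25814$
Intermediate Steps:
$D = 26543$ ($D = -7 + 225 \cdot 118 = -7 + 26550 = 26543$)
$V = -3$
$W = 8$ ($W = - 4 \left(-3 + 1\right) = \left(-4\right) \left(-2\right) = 8$)
$D - \left(W - \left(35 - 1 \cdot 4 \cdot 0\right)\right)^{2} = 26543 - \left(8 - \left(35 - 1 \cdot 4 \cdot 0\right)\right)^{2} = 26543 - \left(8 + \left(4 \cdot 0 - 35\right)\right)^{2} = 26543 - \left(8 + \left(0 - 35\right)\right)^{2} = 26543 - \left(8 - 35\right)^{2} = 26543 - \left(-27\right)^{2} = 26543 - 729 = 25814$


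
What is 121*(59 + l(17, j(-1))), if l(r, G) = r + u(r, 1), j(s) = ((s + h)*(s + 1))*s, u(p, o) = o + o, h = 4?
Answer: 9438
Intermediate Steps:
u(p, o) = 2*o
j(s) = s*(1 + s)*(4 + s) (j(s) = ((s + 4)*(s + 1))*s = ((4 + s)*(1 + s))*s = ((1 + s)*(4 + s))*s = s*(1 + s)*(4 + s))
l(r, G) = 2 + r (l(r, G) = r + 2*1 = r + 2 = 2 + r)
121*(59 + l(17, j(-1))) = 121*(59 + (2 + 17)) = 121*(59 + 19) = 121*78 = 9438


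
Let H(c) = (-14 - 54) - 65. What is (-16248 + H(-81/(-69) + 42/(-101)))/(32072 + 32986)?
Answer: -16381/65058 ≈ -0.25179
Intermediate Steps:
H(c) = -133 (H(c) = -68 - 65 = -133)
(-16248 + H(-81/(-69) + 42/(-101)))/(32072 + 32986) = (-16248 - 133)/(32072 + 32986) = -16381/65058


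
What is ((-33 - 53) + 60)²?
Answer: 676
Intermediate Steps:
((-33 - 53) + 60)² = (-86 + 60)² = (-26)² = 676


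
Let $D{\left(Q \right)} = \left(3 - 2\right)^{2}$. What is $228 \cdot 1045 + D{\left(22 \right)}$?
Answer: $238261$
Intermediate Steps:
$D{\left(Q \right)} = 1$ ($D{\left(Q \right)} = 1^{2} = 1$)
$228 \cdot 1045 + D{\left(22 \right)} = 228 \cdot 1045 + 1 = 238260 + 1 = 238261$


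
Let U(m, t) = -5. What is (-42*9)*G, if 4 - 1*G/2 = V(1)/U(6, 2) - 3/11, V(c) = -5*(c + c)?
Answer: -18900/11 ≈ -1718.2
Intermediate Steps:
V(c) = -10*c
G = 50/11 (G = 8 - 2*(-10*1/(-5) - 3/11) = 8 - 2*(-10*(-⅕) - 3*1/11) = 8 - 2*(2 - 3/11) = 8 - 2*19/11 = 8 - 38/11 = 50/11 ≈ 4.5455)
(-42*9)*G = -42*9*(50/11) = -378*50/11 = -18900/11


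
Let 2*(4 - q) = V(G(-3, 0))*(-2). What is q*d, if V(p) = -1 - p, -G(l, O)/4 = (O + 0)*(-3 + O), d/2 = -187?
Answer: -1122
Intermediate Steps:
d = -374 (d = 2*(-187) = -374)
G(l, O) = -4*O*(-3 + O) (G(l, O) = -4*(O + 0)*(-3 + O) = -4*O*(-3 + O))
q = 3 (q = 4 - (-1 - 4*0*(3 - 1*0))*(-2)/2 = 4 - (-1 - 4*0*(3 + 0))*(-2)/2 = 4 - (-1 - 4*0*3)*(-2)/2 = 4 - (-1 - 1*0)*(-2)/2 = 4 - (-1 + 0)*(-2)/2 = 4 - (-1)*(-2)/2 = 4 - ½*2 = 4 - 1 = 3)
q*d = 3*(-374) = -1122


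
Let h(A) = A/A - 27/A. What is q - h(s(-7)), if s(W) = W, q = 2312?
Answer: 16150/7 ≈ 2307.1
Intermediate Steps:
h(A) = 1 - 27/A
q - h(s(-7)) = 2312 - (-27 - 7)/(-7) = 2312 - (-1)*(-34)/7 = 2312 - 1*34/7 = 2312 - 34/7 = 16150/7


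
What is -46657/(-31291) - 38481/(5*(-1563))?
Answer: 40223934/6270235 ≈ 6.4151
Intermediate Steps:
-46657/(-31291) - 38481/(5*(-1563)) = -46657*(-1/31291) - 38481/(-7815) = 3589/2407 - 38481*(-1/7815) = 3589/2407 + 12827/2605 = 40223934/6270235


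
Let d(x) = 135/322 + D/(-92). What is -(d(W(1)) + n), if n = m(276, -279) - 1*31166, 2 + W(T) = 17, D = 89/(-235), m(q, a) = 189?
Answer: 4687995107/151340 ≈ 30977.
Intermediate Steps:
D = -89/235 (D = 89*(-1/235) = -89/235 ≈ -0.37872)
W(T) = 15 (W(T) = -2 + 17 = 15)
d(x) = 64073/151340 (d(x) = 135/322 - 89/235/(-92) = 135*(1/322) - 89/235*(-1/92) = 135/322 + 89/21620 = 64073/151340)
n = -30977 (n = 189 - 1*31166 = 189 - 31166 = -30977)
-(d(W(1)) + n) = -(64073/151340 - 30977) = -1*(-4687995107/151340) = 4687995107/151340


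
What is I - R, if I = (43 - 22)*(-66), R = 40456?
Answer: -41842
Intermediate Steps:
I = -1386 (I = 21*(-66) = -1386)
I - R = -1386 - 1*40456 = -1386 - 40456 = -41842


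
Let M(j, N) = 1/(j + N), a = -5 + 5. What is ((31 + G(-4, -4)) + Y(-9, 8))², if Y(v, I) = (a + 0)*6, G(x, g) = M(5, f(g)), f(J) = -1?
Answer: 15625/16 ≈ 976.56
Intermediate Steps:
a = 0
M(j, N) = 1/(N + j)
G(x, g) = ¼ (G(x, g) = 1/(-1 + 5) = 1/4 = ¼)
Y(v, I) = 0 (Y(v, I) = (0 + 0)*6 = 0*6 = 0)
((31 + G(-4, -4)) + Y(-9, 8))² = ((31 + ¼) + 0)² = (125/4 + 0)² = (125/4)² = 15625/16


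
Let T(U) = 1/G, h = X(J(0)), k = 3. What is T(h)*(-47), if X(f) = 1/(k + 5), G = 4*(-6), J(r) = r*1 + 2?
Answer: 47/24 ≈ 1.9583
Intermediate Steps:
J(r) = 2 + r (J(r) = r + 2 = 2 + r)
G = -24
X(f) = ⅛ (X(f) = 1/(3 + 5) = 1/8 = ⅛)
h = ⅛ ≈ 0.12500
T(U) = -1/24 (T(U) = 1/(-24) = -1/24)
T(h)*(-47) = -1/24*(-47) = 47/24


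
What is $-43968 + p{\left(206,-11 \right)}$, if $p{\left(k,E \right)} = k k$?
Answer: $-1532$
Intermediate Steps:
$p{\left(k,E \right)} = k^{2}$
$-43968 + p{\left(206,-11 \right)} = -43968 + 206^{2} = -43968 + 42436 = -1532$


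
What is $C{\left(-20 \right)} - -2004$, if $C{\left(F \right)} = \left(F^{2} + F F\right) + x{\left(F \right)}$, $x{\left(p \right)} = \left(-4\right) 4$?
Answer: $2788$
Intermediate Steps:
$x{\left(p \right)} = -16$
$C{\left(F \right)} = -16 + 2 F^{2}$ ($C{\left(F \right)} = \left(F^{2} + F F\right) - 16 = \left(F^{2} + F^{2}\right) - 16 = 2 F^{2} - 16 = -16 + 2 F^{2}$)
$C{\left(-20 \right)} - -2004 = \left(-16 + 2 \left(-20\right)^{2}\right) - -2004 = \left(-16 + 2 \cdot 400\right) + 2004 = \left(-16 + 800\right) + 2004 = 784 + 2004 = 2788$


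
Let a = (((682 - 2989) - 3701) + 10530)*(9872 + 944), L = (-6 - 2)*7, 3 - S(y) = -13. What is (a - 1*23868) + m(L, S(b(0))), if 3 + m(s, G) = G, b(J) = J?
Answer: 48886097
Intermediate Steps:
S(y) = 16 (S(y) = 3 - 1*(-13) = 3 + 13 = 16)
L = -56 (L = -8*7 = -56)
a = 48909952 (a = ((-2307 - 3701) + 10530)*10816 = (-6008 + 10530)*10816 = 4522*10816 = 48909952)
m(s, G) = -3 + G
(a - 1*23868) + m(L, S(b(0))) = (48909952 - 1*23868) + (-3 + 16) = (48909952 - 23868) + 13 = 48886084 + 13 = 48886097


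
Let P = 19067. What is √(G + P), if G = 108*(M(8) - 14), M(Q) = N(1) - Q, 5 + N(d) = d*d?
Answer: √16259 ≈ 127.51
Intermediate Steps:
N(d) = -5 + d² (N(d) = -5 + d*d = -5 + d²)
M(Q) = -4 - Q (M(Q) = (-5 + 1²) - Q = (-5 + 1) - Q = -4 - Q)
G = -2808 (G = 108*((-4 - 1*8) - 14) = 108*((-4 - 8) - 14) = 108*(-12 - 14) = 108*(-26) = -2808)
√(G + P) = √(-2808 + 19067) = √16259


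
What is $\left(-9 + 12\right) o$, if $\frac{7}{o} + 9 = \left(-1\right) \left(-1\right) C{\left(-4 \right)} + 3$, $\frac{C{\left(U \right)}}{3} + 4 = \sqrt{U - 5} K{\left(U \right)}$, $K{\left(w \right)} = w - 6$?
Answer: $- \frac{7}{156} + \frac{35 i}{156} \approx -0.044872 + 0.22436 i$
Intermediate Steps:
$K{\left(w \right)} = -6 + w$ ($K{\left(w \right)} = w - 6 = -6 + w$)
$C{\left(U \right)} = -12 + 3 \sqrt{-5 + U} \left(-6 + U\right)$ ($C{\left(U \right)} = -12 + 3 \sqrt{U - 5} \left(-6 + U\right) = -12 + 3 \sqrt{-5 + U} \left(-6 + U\right)$)
$o = \frac{7 \left(-18 + 90 i\right)}{8424}$ ($o = \frac{7}{-9 + \left(\left(-1\right) \left(-1\right) \left(-12 + 3 \sqrt{-5 - 4} \left(-6 - 4\right)\right) + 3\right)} = \frac{7}{-9 + \left(1 \left(-12 + 3 \sqrt{-9} \left(-10\right)\right) + 3\right)} = \frac{7}{-9 + \left(1 \left(-12 + 3 \cdot 3 i \left(-10\right)\right) + 3\right)} = \frac{7}{-9 + \left(1 \left(-12 - 90 i\right) + 3\right)} = \frac{7}{-9 - \left(9 + 90 i\right)} = \frac{7}{-18 - 90 i} = 7 \frac{-18 + 90 i}{8424} = \frac{7 \left(-18 + 90 i\right)}{8424} \approx -0.014957 + 0.074786 i$)
$\left(-9 + 12\right) o = \left(-9 + 12\right) \left(- \frac{7}{468} + \frac{35 i}{468}\right) = 3 \left(- \frac{7}{468} + \frac{35 i}{468}\right) = - \frac{7}{156} + \frac{35 i}{156}$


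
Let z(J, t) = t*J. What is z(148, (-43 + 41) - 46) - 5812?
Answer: -12916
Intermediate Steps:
z(J, t) = J*t
z(148, (-43 + 41) - 46) - 5812 = 148*((-43 + 41) - 46) - 5812 = 148*(-2 - 46) - 5812 = 148*(-48) - 5812 = -7104 - 5812 = -12916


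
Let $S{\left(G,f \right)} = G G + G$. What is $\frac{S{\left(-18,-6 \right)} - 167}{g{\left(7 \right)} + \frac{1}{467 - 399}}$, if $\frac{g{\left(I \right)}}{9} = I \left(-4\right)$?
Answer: $- \frac{9452}{17135} \approx -0.55162$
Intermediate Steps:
$g{\left(I \right)} = - 36 I$ ($g{\left(I \right)} = 9 I \left(-4\right) = 9 \left(- 4 I\right) = - 36 I$)
$S{\left(G,f \right)} = G + G^{2}$ ($S{\left(G,f \right)} = G^{2} + G = G + G^{2}$)
$\frac{S{\left(-18,-6 \right)} - 167}{g{\left(7 \right)} + \frac{1}{467 - 399}} = \frac{- 18 \left(1 - 18\right) - 167}{\left(-36\right) 7 + \frac{1}{467 - 399}} = \frac{\left(-18\right) \left(-17\right) - 167}{-252 + \frac{1}{68}} = \frac{306 - 167}{-252 + \frac{1}{68}} = \frac{139}{- \frac{17135}{68}} = 139 \left(- \frac{68}{17135}\right) = - \frac{9452}{17135}$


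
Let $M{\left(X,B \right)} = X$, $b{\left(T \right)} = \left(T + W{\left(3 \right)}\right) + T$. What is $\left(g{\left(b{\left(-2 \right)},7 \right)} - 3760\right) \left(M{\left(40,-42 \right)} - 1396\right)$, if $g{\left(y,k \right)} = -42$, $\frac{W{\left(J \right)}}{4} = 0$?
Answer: $5155512$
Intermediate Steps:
$W{\left(J \right)} = 0$ ($W{\left(J \right)} = 4 \cdot 0 = 0$)
$b{\left(T \right)} = 2 T$ ($b{\left(T \right)} = \left(T + 0\right) + T = T + T = 2 T$)
$\left(g{\left(b{\left(-2 \right)},7 \right)} - 3760\right) \left(M{\left(40,-42 \right)} - 1396\right) = \left(-42 - 3760\right) \left(40 - 1396\right) = \left(-3802\right) \left(-1356\right) = 5155512$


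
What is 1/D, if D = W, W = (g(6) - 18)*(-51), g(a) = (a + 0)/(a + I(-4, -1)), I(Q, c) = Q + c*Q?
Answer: 1/867 ≈ 0.0011534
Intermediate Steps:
I(Q, c) = Q + Q*c
g(a) = 1 (g(a) = (a + 0)/(a - 4*(1 - 1)) = a/(a - 4*0) = a/(a + 0) = a/a = 1)
W = 867 (W = (1 - 18)*(-51) = -17*(-51) = 867)
D = 867
1/D = 1/867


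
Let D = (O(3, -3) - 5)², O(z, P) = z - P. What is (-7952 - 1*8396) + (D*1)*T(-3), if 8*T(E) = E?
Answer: -130787/8 ≈ -16348.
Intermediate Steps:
T(E) = E/8
D = 1 (D = ((3 - 1*(-3)) - 5)² = ((3 + 3) - 5)² = (6 - 5)² = 1² = 1)
(-7952 - 1*8396) + (D*1)*T(-3) = (-7952 - 1*8396) + (1*1)*((⅛)*(-3)) = (-7952 - 8396) + 1*(-3/8) = -16348 - 3/8 = -130787/8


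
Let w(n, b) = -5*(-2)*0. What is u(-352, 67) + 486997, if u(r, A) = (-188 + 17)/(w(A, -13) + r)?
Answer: 171423115/352 ≈ 4.8700e+5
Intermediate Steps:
w(n, b) = 0 (w(n, b) = 10*0 = 0)
u(r, A) = -171/r (u(r, A) = (-188 + 17)/(0 + r) = -171/r)
u(-352, 67) + 486997 = -171/(-352) + 486997 = -171*(-1/352) + 486997 = 171/352 + 486997 = 171423115/352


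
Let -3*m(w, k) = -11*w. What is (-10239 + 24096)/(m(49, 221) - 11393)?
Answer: -41571/33640 ≈ -1.2358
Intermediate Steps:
m(w, k) = 11*w/3 (m(w, k) = -(-11)*w/3 = 11*w/3)
(-10239 + 24096)/(m(49, 221) - 11393) = (-10239 + 24096)/((11/3)*49 - 11393) = 13857/(539/3 - 11393) = 13857/(-33640/3) = 13857*(-3/33640) = -41571/33640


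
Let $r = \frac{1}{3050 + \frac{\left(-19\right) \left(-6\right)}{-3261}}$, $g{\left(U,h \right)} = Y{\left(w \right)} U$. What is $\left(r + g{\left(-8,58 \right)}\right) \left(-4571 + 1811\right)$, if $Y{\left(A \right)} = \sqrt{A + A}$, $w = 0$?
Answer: $- \frac{5435}{6006} \approx -0.90493$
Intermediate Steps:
$Y{\left(A \right)} = \sqrt{2} \sqrt{A}$ ($Y{\left(A \right)} = \sqrt{2 A} = \sqrt{2} \sqrt{A}$)
$g{\left(U,h \right)} = 0$ ($g{\left(U,h \right)} = \sqrt{2} \sqrt{0} U = \sqrt{2} \cdot 0 U = 0 U = 0$)
$r = \frac{1087}{3315312}$ ($r = \frac{1}{3050 + 114 \left(- \frac{1}{3261}\right)} = \frac{1}{3050 - \frac{38}{1087}} = \frac{1}{\frac{3315312}{1087}} = \frac{1087}{3315312} \approx 0.00032787$)
$\left(r + g{\left(-8,58 \right)}\right) \left(-4571 + 1811\right) = \left(\frac{1087}{3315312} + 0\right) \left(-4571 + 1811\right) = \frac{1087}{3315312} \left(-2760\right) = - \frac{5435}{6006}$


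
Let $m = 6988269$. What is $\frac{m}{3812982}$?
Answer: $\frac{2329423}{1270994} \approx 1.8328$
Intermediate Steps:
$\frac{m}{3812982} = \frac{6988269}{3812982} = 6988269 \cdot \frac{1}{3812982} = \frac{2329423}{1270994}$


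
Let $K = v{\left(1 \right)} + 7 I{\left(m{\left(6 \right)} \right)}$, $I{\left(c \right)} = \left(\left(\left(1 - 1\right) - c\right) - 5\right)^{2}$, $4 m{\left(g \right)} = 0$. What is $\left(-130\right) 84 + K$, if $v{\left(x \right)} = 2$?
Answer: $-10743$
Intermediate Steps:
$m{\left(g \right)} = 0$ ($m{\left(g \right)} = \frac{1}{4} \cdot 0 = 0$)
$I{\left(c \right)} = \left(-5 - c\right)^{2}$ ($I{\left(c \right)} = \left(\left(\left(1 - 1\right) - c\right) - 5\right)^{2} = \left(\left(0 - c\right) - 5\right)^{2} = \left(- c - 5\right)^{2} = \left(-5 - c\right)^{2}$)
$K = 177$ ($K = 2 + 7 \left(5 + 0\right)^{2} = 2 + 7 \cdot 5^{2} = 2 + 7 \cdot 25 = 2 + 175 = 177$)
$\left(-130\right) 84 + K = \left(-130\right) 84 + 177 = -10920 + 177 = -10743$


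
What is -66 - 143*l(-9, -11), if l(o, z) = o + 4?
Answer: 649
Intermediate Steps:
l(o, z) = 4 + o
-66 - 143*l(-9, -11) = -66 - 143*(4 - 9) = -66 - 143*(-5) = -66 + 715 = 649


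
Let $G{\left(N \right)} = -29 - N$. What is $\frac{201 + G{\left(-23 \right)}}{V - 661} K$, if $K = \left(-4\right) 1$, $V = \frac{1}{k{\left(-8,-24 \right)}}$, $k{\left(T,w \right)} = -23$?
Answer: $\frac{1495}{1267} \approx 1.18$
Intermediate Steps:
$V = - \frac{1}{23}$ ($V = \frac{1}{-23} = - \frac{1}{23} \approx -0.043478$)
$K = -4$
$\frac{201 + G{\left(-23 \right)}}{V - 661} K = \frac{201 - 6}{- \frac{1}{23} - 661} \left(-4\right) = \frac{201 + \left(-29 + 23\right)}{- \frac{15204}{23}} \left(-4\right) = \left(201 - 6\right) \left(- \frac{23}{15204}\right) \left(-4\right) = 195 \left(- \frac{23}{15204}\right) \left(-4\right) = \left(- \frac{1495}{5068}\right) \left(-4\right) = \frac{1495}{1267}$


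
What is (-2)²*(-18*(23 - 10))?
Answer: -936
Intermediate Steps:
(-2)²*(-18*(23 - 10)) = 4*(-18*13) = 4*(-234) = -936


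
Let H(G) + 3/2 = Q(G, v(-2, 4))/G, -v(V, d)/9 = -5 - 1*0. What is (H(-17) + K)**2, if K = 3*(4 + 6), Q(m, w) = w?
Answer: 772641/1156 ≈ 668.38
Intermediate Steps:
v(V, d) = 45 (v(V, d) = -9*(-5 - 1*0) = -9*(-5 + 0) = -9*(-5) = 45)
H(G) = -3/2 + 45/G
K = 30 (K = 3*10 = 30)
(H(-17) + K)**2 = ((-3/2 + 45/(-17)) + 30)**2 = ((-3/2 + 45*(-1/17)) + 30)**2 = ((-3/2 - 45/17) + 30)**2 = (-141/34 + 30)**2 = (879/34)**2 = 772641/1156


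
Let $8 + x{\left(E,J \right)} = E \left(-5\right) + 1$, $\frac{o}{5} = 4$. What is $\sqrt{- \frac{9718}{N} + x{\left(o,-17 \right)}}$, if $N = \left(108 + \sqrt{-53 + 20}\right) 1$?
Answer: $\sqrt{\frac{-21274 - 107 i \sqrt{33}}{108 + i \sqrt{33}}} \approx 0.1701 + 14.027 i$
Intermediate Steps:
$o = 20$ ($o = 5 \cdot 4 = 20$)
$N = 108 + i \sqrt{33}$ ($N = \left(108 + \sqrt{-33}\right) 1 = \left(108 + i \sqrt{33}\right) 1 = 108 + i \sqrt{33} \approx 108.0 + 5.7446 i$)
$x{\left(E,J \right)} = -7 - 5 E$ ($x{\left(E,J \right)} = -8 + \left(E \left(-5\right) + 1\right) = -8 - \left(-1 + 5 E\right) = -7 - 5 E$)
$\sqrt{- \frac{9718}{N} + x{\left(o,-17 \right)}} = \sqrt{- \frac{9718}{108 + i \sqrt{33}} - 107} = \sqrt{-107 - \frac{9718}{108 + i \sqrt{33}}}$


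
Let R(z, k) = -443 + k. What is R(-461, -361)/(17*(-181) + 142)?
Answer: 804/2935 ≈ 0.27394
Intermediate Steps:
R(-461, -361)/(17*(-181) + 142) = (-443 - 361)/(17*(-181) + 142) = -804/(-3077 + 142) = -804/(-2935) = -804*(-1/2935) = 804/2935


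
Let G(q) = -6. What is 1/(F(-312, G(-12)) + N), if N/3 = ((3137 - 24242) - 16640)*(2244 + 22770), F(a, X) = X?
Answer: -1/2832460296 ≈ -3.5305e-10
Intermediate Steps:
N = -2832460290 (N = 3*(((3137 - 24242) - 16640)*(2244 + 22770)) = 3*((-21105 - 16640)*25014) = 3*(-37745*25014) = 3*(-944153430) = -2832460290)
1/(F(-312, G(-12)) + N) = 1/(-6 - 2832460290) = 1/(-2832460296) = -1/2832460296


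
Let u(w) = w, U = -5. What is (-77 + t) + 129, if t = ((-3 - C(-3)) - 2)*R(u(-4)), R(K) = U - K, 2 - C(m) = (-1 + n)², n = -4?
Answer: 34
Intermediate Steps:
C(m) = -23 (C(m) = 2 - (-1 - 4)² = 2 - 1*(-5)² = 2 - 1*25 = 2 - 25 = -23)
R(K) = -5 - K
t = -18 (t = ((-3 - 1*(-23)) - 2)*(-5 - 1*(-4)) = ((-3 + 23) - 2)*(-5 + 4) = (20 - 2)*(-1) = 18*(-1) = -18)
(-77 + t) + 129 = (-77 - 18) + 129 = -95 + 129 = 34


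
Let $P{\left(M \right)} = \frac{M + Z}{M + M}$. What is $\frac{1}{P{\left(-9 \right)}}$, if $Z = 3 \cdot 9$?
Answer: $-1$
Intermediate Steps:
$Z = 27$
$P{\left(M \right)} = \frac{27 + M}{2 M}$ ($P{\left(M \right)} = \frac{M + 27}{M + M} = \frac{27 + M}{2 M}$)
$\frac{1}{P{\left(-9 \right)}} = \frac{1}{\frac{1}{2} \frac{1}{-9} \left(27 - 9\right)} = \frac{1}{\frac{1}{2} \left(- \frac{1}{9}\right) 18} = \frac{1}{-1} = -1$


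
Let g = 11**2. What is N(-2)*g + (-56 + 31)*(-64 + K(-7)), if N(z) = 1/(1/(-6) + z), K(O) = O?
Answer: 22349/13 ≈ 1719.2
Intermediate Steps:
N(z) = 1/(-1/6 + z) (N(z) = 1/(1*(-1/6) + z) = 1/(-1/6 + z))
g = 121
N(-2)*g + (-56 + 31)*(-64 + K(-7)) = (6/(-1 + 6*(-2)))*121 + (-56 + 31)*(-64 - 7) = (6/(-1 - 12))*121 - 25*(-71) = (6/(-13))*121 + 1775 = (6*(-1/13))*121 + 1775 = -6/13*121 + 1775 = -726/13 + 1775 = 22349/13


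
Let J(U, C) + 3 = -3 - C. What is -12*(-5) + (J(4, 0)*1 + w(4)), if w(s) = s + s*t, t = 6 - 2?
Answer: 74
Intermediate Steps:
t = 4
J(U, C) = -6 - C (J(U, C) = -3 + (-3 - C) = -6 - C)
w(s) = 5*s (w(s) = s + s*4 = s + 4*s = 5*s)
-12*(-5) + (J(4, 0)*1 + w(4)) = -12*(-5) + ((-6 - 1*0)*1 + 5*4) = 60 + ((-6 + 0)*1 + 20) = 60 + (-6*1 + 20) = 60 + (-6 + 20) = 60 + 14 = 74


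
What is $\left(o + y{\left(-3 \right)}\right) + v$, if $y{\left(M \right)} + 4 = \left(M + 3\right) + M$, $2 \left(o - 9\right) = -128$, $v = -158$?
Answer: $-220$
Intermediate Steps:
$o = -55$ ($o = 9 + \frac{1}{2} \left(-128\right) = 9 - 64 = -55$)
$y{\left(M \right)} = -1 + 2 M$ ($y{\left(M \right)} = -4 + \left(\left(M + 3\right) + M\right) = -4 + \left(\left(3 + M\right) + M\right) = -4 + \left(3 + 2 M\right) = -1 + 2 M$)
$\left(o + y{\left(-3 \right)}\right) + v = \left(-55 + \left(-1 + 2 \left(-3\right)\right)\right) - 158 = \left(-55 - 7\right) - 158 = -62 - 158 = -220$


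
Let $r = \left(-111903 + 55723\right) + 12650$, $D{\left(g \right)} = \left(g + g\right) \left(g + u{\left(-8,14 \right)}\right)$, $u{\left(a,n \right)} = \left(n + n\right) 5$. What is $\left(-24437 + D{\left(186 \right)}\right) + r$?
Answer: $53305$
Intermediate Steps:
$u{\left(a,n \right)} = 10 n$ ($u{\left(a,n \right)} = 2 n 5 = 10 n$)
$D{\left(g \right)} = 2 g \left(140 + g\right)$ ($D{\left(g \right)} = \left(g + g\right) \left(g + 10 \cdot 14\right) = 2 g \left(g + 140\right) = 2 g \left(140 + g\right)$)
$r = -43530$ ($r = -56180 + 12650 = -43530$)
$\left(-24437 + D{\left(186 \right)}\right) + r = \left(-24437 + 2 \cdot 186 \left(140 + 186\right)\right) - 43530 = \left(-24437 + 2 \cdot 186 \cdot 326\right) - 43530 = \left(-24437 + 121272\right) - 43530 = 96835 - 43530 = 53305$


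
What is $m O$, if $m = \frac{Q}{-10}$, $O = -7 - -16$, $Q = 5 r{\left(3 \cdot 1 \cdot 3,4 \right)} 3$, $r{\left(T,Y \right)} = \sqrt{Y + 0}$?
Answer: $-27$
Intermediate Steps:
$r{\left(T,Y \right)} = \sqrt{Y}$
$Q = 30$ ($Q = 5 \sqrt{4} \cdot 3 = 5 \cdot 2 \cdot 3 = 10 \cdot 3 = 30$)
$O = 9$ ($O = -7 + 16 = 9$)
$m = -3$ ($m = \frac{30}{-10} = 30 \left(- \frac{1}{10}\right) = -3$)
$m O = \left(-3\right) 9 = -27$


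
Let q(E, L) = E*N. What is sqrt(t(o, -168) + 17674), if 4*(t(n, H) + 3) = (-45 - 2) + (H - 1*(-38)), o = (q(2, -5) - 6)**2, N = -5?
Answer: sqrt(70507)/2 ≈ 132.77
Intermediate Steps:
q(E, L) = -5*E (q(E, L) = E*(-5) = -5*E)
o = 256 (o = (-5*2 - 6)**2 = (-10 - 6)**2 = (-16)**2 = 256)
t(n, H) = -21/4 + H/4 (t(n, H) = -3 + ((-45 - 2) + (H - 1*(-38)))/4 = -3 + (-47 + (H + 38))/4 = -3 + (-47 + (38 + H))/4 = -3 + (-9 + H)/4 = -3 + (-9/4 + H/4) = -21/4 + H/4)
sqrt(t(o, -168) + 17674) = sqrt((-21/4 + (1/4)*(-168)) + 17674) = sqrt((-21/4 - 42) + 17674) = sqrt(-189/4 + 17674) = sqrt(70507/4) = sqrt(70507)/2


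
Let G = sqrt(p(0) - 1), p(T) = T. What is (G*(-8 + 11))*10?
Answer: 30*I ≈ 30.0*I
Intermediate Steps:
G = I (G = sqrt(0 - 1) = sqrt(-1) = I ≈ 1.0*I)
(G*(-8 + 11))*10 = (I*(-8 + 11))*10 = (I*3)*10 = (3*I)*10 = 30*I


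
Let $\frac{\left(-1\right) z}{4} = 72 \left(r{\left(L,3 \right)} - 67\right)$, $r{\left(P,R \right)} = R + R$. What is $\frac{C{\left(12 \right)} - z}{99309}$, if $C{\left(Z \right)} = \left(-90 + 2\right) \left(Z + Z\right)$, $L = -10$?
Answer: $- \frac{6560}{33103} \approx -0.19817$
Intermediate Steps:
$C{\left(Z \right)} = - 176 Z$ ($C{\left(Z \right)} = - 88 \cdot 2 Z = - 176 Z$)
$r{\left(P,R \right)} = 2 R$
$z = 17568$ ($z = - 4 \cdot 72 \left(2 \cdot 3 - 67\right) = - 4 \cdot 72 \left(6 - 67\right) = - 4 \cdot 72 \left(-61\right) = \left(-4\right) \left(-4392\right) = 17568$)
$\frac{C{\left(12 \right)} - z}{99309} = \frac{\left(-176\right) 12 - 17568}{99309} = \left(-2112 - 17568\right) \frac{1}{99309} = \left(-19680\right) \frac{1}{99309} = - \frac{6560}{33103}$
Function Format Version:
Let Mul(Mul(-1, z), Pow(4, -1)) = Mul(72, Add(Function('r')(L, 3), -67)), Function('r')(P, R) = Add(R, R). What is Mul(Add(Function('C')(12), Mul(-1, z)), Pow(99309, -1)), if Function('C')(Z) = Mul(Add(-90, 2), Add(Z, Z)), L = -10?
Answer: Rational(-6560, 33103) ≈ -0.19817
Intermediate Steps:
Function('C')(Z) = Mul(-176, Z) (Function('C')(Z) = Mul(-88, Mul(2, Z)) = Mul(-176, Z))
Function('r')(P, R) = Mul(2, R)
z = 17568 (z = Mul(-4, Mul(72, Add(Mul(2, 3), -67))) = Mul(-4, Mul(72, Add(6, -67))) = Mul(-4, Mul(72, -61)) = Mul(-4, -4392) = 17568)
Mul(Add(Function('C')(12), Mul(-1, z)), Pow(99309, -1)) = Mul(Add(Mul(-176, 12), Mul(-1, 17568)), Pow(99309, -1)) = Mul(Add(-2112, -17568), Rational(1, 99309)) = Mul(-19680, Rational(1, 99309)) = Rational(-6560, 33103)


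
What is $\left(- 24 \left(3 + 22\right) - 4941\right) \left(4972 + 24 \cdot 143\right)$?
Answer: $-46566564$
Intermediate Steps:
$\left(- 24 \left(3 + 22\right) - 4941\right) \left(4972 + 24 \cdot 143\right) = \left(\left(-24\right) 25 - 4941\right) \left(4972 + 3432\right) = \left(-600 - 4941\right) 8404 = \left(-5541\right) 8404 = -46566564$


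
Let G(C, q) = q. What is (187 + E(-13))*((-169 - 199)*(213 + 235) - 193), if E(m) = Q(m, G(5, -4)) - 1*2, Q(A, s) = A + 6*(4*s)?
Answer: -12544332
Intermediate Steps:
Q(A, s) = A + 24*s
E(m) = -98 + m (E(m) = (m + 24*(-4)) - 1*2 = (m - 96) - 2 = (-96 + m) - 2 = -98 + m)
(187 + E(-13))*((-169 - 199)*(213 + 235) - 193) = (187 + (-98 - 13))*((-169 - 199)*(213 + 235) - 193) = (187 - 111)*(-368*448 - 193) = 76*(-164864 - 193) = 76*(-165057) = -12544332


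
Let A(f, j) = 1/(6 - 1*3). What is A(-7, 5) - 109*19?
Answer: -6212/3 ≈ -2070.7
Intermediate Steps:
A(f, j) = 1/3 (A(f, j) = 1/(6 - 3) = 1/3)
A(-7, 5) - 109*19 = 1/3 - 109*19 = 1/3 - 2071 = -6212/3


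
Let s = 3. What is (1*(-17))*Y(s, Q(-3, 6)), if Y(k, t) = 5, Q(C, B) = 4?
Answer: -85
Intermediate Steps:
(1*(-17))*Y(s, Q(-3, 6)) = (1*(-17))*5 = -17*5 = -85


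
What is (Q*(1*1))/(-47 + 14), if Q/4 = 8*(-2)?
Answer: 64/33 ≈ 1.9394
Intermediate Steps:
Q = -64 (Q = 4*(8*(-2)) = 4*(-16) = -64)
(Q*(1*1))/(-47 + 14) = (-64)/(-47 + 14) = -64*1/(-33) = -64*(-1/33) = 64/33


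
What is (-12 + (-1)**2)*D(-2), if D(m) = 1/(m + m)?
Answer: 11/4 ≈ 2.7500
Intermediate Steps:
D(m) = 1/(2*m)
(-12 + (-1)**2)*D(-2) = (-12 + (-1)**2)*((1/2)/(-2)) = (-12 + 1)*((1/2)*(-1/2)) = -11*(-1/4) = 11/4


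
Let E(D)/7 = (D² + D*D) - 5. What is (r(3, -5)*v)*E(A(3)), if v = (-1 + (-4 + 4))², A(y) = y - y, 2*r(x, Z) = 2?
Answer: -35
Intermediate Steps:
r(x, Z) = 1 (r(x, Z) = (½)*2 = 1)
A(y) = 0
E(D) = -35 + 14*D² (E(D) = 7*((D² + D*D) - 5) = 7*((D² + D²) - 5) = 7*(2*D² - 5) = 7*(-5 + 2*D²) = -35 + 14*D²)
v = 1 (v = (-1 + 0)² = (-1)² = 1)
(r(3, -5)*v)*E(A(3)) = (1*1)*(-35 + 14*0²) = 1*(-35 + 14*0) = 1*(-35 + 0) = 1*(-35) = -35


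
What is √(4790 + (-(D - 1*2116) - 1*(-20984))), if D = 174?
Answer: 26*√41 ≈ 166.48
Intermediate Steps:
√(4790 + (-(D - 1*2116) - 1*(-20984))) = √(4790 + (-(174 - 1*2116) - 1*(-20984))) = √(4790 + (-(174 - 2116) + 20984)) = √(4790 + (-1*(-1942) + 20984)) = √(4790 + (1942 + 20984)) = √(4790 + 22926) = √27716 = 26*√41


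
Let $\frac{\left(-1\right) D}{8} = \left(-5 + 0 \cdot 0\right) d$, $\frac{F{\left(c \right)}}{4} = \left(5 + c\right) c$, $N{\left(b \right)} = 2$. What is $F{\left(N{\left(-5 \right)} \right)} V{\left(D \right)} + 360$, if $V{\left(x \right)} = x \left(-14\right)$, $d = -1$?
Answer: $31720$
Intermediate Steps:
$F{\left(c \right)} = 4 c \left(5 + c\right)$ ($F{\left(c \right)} = 4 \left(5 + c\right) c = 4 c \left(5 + c\right)$)
$D = -40$ ($D = - 8 \left(-5 + 0 \cdot 0\right) \left(-1\right) = - 8 \left(-5 + 0\right) \left(-1\right) = - 8 \left(\left(-5\right) \left(-1\right)\right) = \left(-8\right) 5 = -40$)
$V{\left(x \right)} = - 14 x$
$F{\left(N{\left(-5 \right)} \right)} V{\left(D \right)} + 360 = 4 \cdot 2 \left(5 + 2\right) \left(\left(-14\right) \left(-40\right)\right) + 360 = 4 \cdot 2 \cdot 7 \cdot 560 + 360 = 56 \cdot 560 + 360 = 31360 + 360 = 31720$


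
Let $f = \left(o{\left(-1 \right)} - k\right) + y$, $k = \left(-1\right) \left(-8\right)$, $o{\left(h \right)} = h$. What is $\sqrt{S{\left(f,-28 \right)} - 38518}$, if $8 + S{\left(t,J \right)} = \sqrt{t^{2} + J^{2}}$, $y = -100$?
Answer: $\sqrt{-38526 + \sqrt{12665}} \approx 195.99 i$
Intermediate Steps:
$k = 8$
$f = -109$ ($f = \left(-1 - 8\right) - 100 = -9 - 100 = -109$)
$S{\left(t,J \right)} = -8 + \sqrt{J^{2} + t^{2}}$ ($S{\left(t,J \right)} = -8 + \sqrt{t^{2} + J^{2}} = -8 + \sqrt{J^{2} + t^{2}}$)
$\sqrt{S{\left(f,-28 \right)} - 38518} = \sqrt{\left(-8 + \sqrt{\left(-28\right)^{2} + \left(-109\right)^{2}}\right) - 38518} = \sqrt{\left(-8 + \sqrt{784 + 11881}\right) - 38518} = \sqrt{\left(-8 + \sqrt{12665}\right) - 38518} = \sqrt{-38526 + \sqrt{12665}}$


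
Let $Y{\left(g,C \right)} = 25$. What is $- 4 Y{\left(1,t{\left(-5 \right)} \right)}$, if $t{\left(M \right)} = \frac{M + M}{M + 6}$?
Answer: $-100$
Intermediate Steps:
$t{\left(M \right)} = \frac{2 M}{6 + M}$
$- 4 Y{\left(1,t{\left(-5 \right)} \right)} = \left(-4\right) 25 = -100$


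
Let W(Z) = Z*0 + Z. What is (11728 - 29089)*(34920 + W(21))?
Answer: -606610701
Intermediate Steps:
W(Z) = Z (W(Z) = 0 + Z = Z)
(11728 - 29089)*(34920 + W(21)) = (11728 - 29089)*(34920 + 21) = -17361*34941 = -606610701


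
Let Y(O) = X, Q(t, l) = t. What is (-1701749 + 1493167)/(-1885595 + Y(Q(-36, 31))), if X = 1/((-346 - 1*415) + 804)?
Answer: 4484513/40540292 ≈ 0.11062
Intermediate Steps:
X = 1/43 (X = 1/((-346 - 415) + 804) = 1/(-761 + 804) = 1/43 ≈ 0.023256)
Y(O) = 1/43
(-1701749 + 1493167)/(-1885595 + Y(Q(-36, 31))) = (-1701749 + 1493167)/(-1885595 + 1/43) = -208582/(-81080584/43) = -208582*(-43/81080584) = 4484513/40540292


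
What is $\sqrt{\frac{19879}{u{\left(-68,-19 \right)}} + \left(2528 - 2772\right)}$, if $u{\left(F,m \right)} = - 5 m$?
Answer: $\frac{i \sqrt{313595}}{95} \approx 5.8947 i$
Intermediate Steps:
$\sqrt{\frac{19879}{u{\left(-68,-19 \right)}} + \left(2528 - 2772\right)} = \sqrt{\frac{19879}{\left(-5\right) \left(-19\right)} + \left(2528 - 2772\right)} = \sqrt{\frac{19879}{95} - 244} = \sqrt{- \frac{3301}{95}} = \frac{i \sqrt{313595}}{95}$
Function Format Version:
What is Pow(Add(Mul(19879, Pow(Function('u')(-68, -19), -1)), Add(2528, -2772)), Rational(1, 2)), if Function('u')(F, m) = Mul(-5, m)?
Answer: Mul(Rational(1, 95), I, Pow(313595, Rational(1, 2))) ≈ Mul(5.8947, I)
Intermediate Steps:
Pow(Add(Mul(19879, Pow(Function('u')(-68, -19), -1)), Add(2528, -2772)), Rational(1, 2)) = Pow(Add(Mul(19879, Pow(Mul(-5, -19), -1)), Add(2528, -2772)), Rational(1, 2)) = Pow(Add(Mul(19879, Pow(95, -1)), -244), Rational(1, 2)) = Pow(Add(Mul(19879, Rational(1, 95)), -244), Rational(1, 2)) = Pow(Add(Rational(19879, 95), -244), Rational(1, 2)) = Pow(Rational(-3301, 95), Rational(1, 2)) = Mul(Rational(1, 95), I, Pow(313595, Rational(1, 2)))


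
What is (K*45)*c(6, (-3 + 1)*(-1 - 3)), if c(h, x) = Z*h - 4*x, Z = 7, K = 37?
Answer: 16650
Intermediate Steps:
c(h, x) = -4*x + 7*h (c(h, x) = 7*h - 4*x = -4*x + 7*h)
(K*45)*c(6, (-3 + 1)*(-1 - 3)) = (37*45)*(-4*(-3 + 1)*(-1 - 3) + 7*6) = 1665*(-(-8)*(-4) + 42) = 1665*(-4*8 + 42) = 1665*(-32 + 42) = 1665*10 = 16650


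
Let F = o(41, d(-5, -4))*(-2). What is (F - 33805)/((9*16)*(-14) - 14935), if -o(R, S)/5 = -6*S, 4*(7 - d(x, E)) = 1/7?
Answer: 239560/118657 ≈ 2.0189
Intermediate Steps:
d(x, E) = 195/28 (d(x, E) = 7 - 1/4/7 = 7 - 1/4*1/7 = 7 - 1/28 = 195/28)
o(R, S) = 30*S (o(R, S) = -(-30)*S = 30*S)
F = -2925/7 (F = (30*(195/28))*(-2) = (2925/14)*(-2) = -2925/7 ≈ -417.86)
(F - 33805)/((9*16)*(-14) - 14935) = (-2925/7 - 33805)/((9*16)*(-14) - 14935) = -239560/(7*(144*(-14) - 14935)) = -239560/(7*(-2016 - 14935)) = -239560/7/(-16951) = -239560/7*(-1/16951) = 239560/118657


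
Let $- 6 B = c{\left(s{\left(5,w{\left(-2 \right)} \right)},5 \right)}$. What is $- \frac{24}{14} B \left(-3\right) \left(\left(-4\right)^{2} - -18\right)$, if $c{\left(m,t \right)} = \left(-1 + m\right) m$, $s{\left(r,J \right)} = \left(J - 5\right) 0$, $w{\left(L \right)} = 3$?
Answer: $0$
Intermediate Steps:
$s{\left(r,J \right)} = 0$ ($s{\left(r,J \right)} = \left(-5 + J\right) 0 = 0$)
$c{\left(m,t \right)} = m \left(-1 + m\right)$
$B = 0$ ($B = - \frac{0 \left(-1 + 0\right)}{6} = - \frac{0 \left(-1\right)}{6} = \left(- \frac{1}{6}\right) 0 = 0$)
$- \frac{24}{14} B \left(-3\right) \left(\left(-4\right)^{2} - -18\right) = - \frac{24}{14} \cdot 0 \left(-3\right) \left(\left(-4\right)^{2} - -18\right) = \left(-24\right) \frac{1}{14} \cdot 0 \left(16 + 18\right) = \left(- \frac{12}{7}\right) 0 \cdot 34 = 0 \cdot 34 = 0$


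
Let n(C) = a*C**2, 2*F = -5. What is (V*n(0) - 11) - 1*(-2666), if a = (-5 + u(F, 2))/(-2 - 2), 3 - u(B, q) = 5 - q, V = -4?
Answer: 2655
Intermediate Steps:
F = -5/2 (F = (1/2)*(-5) = -5/2 ≈ -2.5000)
u(B, q) = -2 + q (u(B, q) = 3 - (5 - q) = 3 + (-5 + q) = -2 + q)
a = 5/4 (a = (-5 + (-2 + 2))/(-2 - 2) = (-5 + 0)/(-4) = -5*(-1/4) = 5/4 ≈ 1.2500)
n(C) = 5*C**2/4
(V*n(0) - 11) - 1*(-2666) = (-5*0**2 - 11) - 1*(-2666) = (-5*0 - 11) + 2666 = (-4*0 - 11) + 2666 = (0 - 11) + 2666 = -11 + 2666 = 2655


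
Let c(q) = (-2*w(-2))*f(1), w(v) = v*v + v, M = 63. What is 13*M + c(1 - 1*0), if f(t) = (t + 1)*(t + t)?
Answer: 803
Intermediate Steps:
f(t) = 2*t*(1 + t) (f(t) = (1 + t)*(2*t) = 2*t*(1 + t))
w(v) = v + v² (w(v) = v² + v = v + v²)
c(q) = -16 (c(q) = (-(-4)*(1 - 2))*(2*1*(1 + 1)) = (-(-4)*(-1))*(2*1*2) = -2*2*4 = -4*4 = -16)
13*M + c(1 - 1*0) = 13*63 - 16 = 819 - 16 = 803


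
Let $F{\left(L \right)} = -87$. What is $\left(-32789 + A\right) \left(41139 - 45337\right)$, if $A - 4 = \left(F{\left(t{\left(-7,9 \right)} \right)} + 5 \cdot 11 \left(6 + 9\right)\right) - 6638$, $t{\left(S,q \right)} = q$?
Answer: $162399630$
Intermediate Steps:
$A = -5896$ ($A = 4 - \left(6725 - 5 \cdot 11 \left(6 + 9\right)\right) = 4 + \left(\left(-87 + 55 \cdot 15\right) - 6638\right) = 4 + \left(\left(-87 + 825\right) - 6638\right) = 4 + \left(738 - 6638\right) = 4 - 5900 = -5896$)
$\left(-32789 + A\right) \left(41139 - 45337\right) = \left(-32789 - 5896\right) \left(41139 - 45337\right) = \left(-38685\right) \left(-4198\right) = 162399630$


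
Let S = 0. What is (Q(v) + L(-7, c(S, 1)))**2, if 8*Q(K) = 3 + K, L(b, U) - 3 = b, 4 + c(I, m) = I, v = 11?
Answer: 81/16 ≈ 5.0625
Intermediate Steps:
c(I, m) = -4 + I
L(b, U) = 3 + b
Q(K) = 3/8 + K/8 (Q(K) = (3 + K)/8 = 3/8 + K/8)
(Q(v) + L(-7, c(S, 1)))**2 = ((3/8 + (1/8)*11) + (3 - 7))**2 = ((3/8 + 11/8) - 4)**2 = (7/4 - 4)**2 = (-9/4)**2 = 81/16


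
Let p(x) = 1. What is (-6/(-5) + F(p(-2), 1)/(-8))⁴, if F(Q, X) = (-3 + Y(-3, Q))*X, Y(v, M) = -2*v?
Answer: 1185921/2560000 ≈ 0.46325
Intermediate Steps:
F(Q, X) = 3*X (F(Q, X) = (-3 - 2*(-3))*X = (-3 + 6)*X = 3*X)
(-6/(-5) + F(p(-2), 1)/(-8))⁴ = (-6/(-5) + (3*1)/(-8))⁴ = (-6*(-⅕) + 3*(-⅛))⁴ = (6/5 - 3/8)⁴ = (33/40)⁴ = 1185921/2560000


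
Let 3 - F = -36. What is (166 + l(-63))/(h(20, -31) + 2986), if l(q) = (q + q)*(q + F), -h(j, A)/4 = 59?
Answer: 29/25 ≈ 1.1600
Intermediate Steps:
F = 39 (F = 3 - 1*(-36) = 3 + 36 = 39)
h(j, A) = -236 (h(j, A) = -4*59 = -236)
l(q) = 2*q*(39 + q) (l(q) = (q + q)*(q + 39) = (2*q)*(39 + q) = 2*q*(39 + q))
(166 + l(-63))/(h(20, -31) + 2986) = (166 + 2*(-63)*(39 - 63))/(-236 + 2986) = (166 + 2*(-63)*(-24))/2750 = (166 + 3024)*(1/2750) = 3190*(1/2750) = 29/25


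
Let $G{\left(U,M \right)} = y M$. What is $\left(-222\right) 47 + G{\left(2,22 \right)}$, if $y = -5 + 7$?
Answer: $-10390$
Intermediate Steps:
$y = 2$
$G{\left(U,M \right)} = 2 M$
$\left(-222\right) 47 + G{\left(2,22 \right)} = \left(-222\right) 47 + 2 \cdot 22 = -10434 + 44 = -10390$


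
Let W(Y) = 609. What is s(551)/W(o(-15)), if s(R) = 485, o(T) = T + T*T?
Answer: 485/609 ≈ 0.79639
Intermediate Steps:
o(T) = T + T²
s(551)/W(o(-15)) = 485/609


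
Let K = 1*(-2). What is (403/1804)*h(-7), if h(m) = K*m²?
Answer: -19747/902 ≈ -21.892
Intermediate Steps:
K = -2
h(m) = -2*m²
(403/1804)*h(-7) = (403/1804)*(-2*(-7)²) = (403*(1/1804))*(-2*49) = (403/1804)*(-98) = -19747/902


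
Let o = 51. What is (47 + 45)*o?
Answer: 4692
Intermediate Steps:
(47 + 45)*o = (47 + 45)*51 = 92*51 = 4692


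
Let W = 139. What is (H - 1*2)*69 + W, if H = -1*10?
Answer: -689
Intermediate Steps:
H = -10
(H - 1*2)*69 + W = (-10 - 1*2)*69 + 139 = (-10 - 2)*69 + 139 = -12*69 + 139 = -828 + 139 = -689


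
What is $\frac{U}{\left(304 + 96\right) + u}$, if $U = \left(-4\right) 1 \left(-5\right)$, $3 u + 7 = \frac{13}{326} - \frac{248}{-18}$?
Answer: $\frac{176040}{3540803} \approx 0.049718$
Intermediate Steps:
$u = \frac{20003}{8802}$ ($u = - \frac{7}{3} + \frac{\frac{13}{326} - \frac{248}{-18}}{3} = - \frac{7}{3} + \frac{13 \cdot \frac{1}{326} - - \frac{124}{9}}{3} = - \frac{7}{3} + \frac{\frac{13}{326} + \frac{124}{9}}{3} = - \frac{7}{3} + \frac{1}{3} \cdot \frac{40541}{2934} = - \frac{7}{3} + \frac{40541}{8802} = \frac{20003}{8802} \approx 2.2726$)
$U = 20$ ($U = \left(-4\right) \left(-5\right) = 20$)
$\frac{U}{\left(304 + 96\right) + u} = \frac{20}{\left(304 + 96\right) + \frac{20003}{8802}} = \frac{20}{400 + \frac{20003}{8802}} = \frac{20}{\frac{3540803}{8802}} = 20 \cdot \frac{8802}{3540803} = \frac{176040}{3540803}$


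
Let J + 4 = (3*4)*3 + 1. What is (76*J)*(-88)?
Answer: -220704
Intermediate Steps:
J = 33 (J = -4 + ((3*4)*3 + 1) = -4 + (12*3 + 1) = -4 + (36 + 1) = -4 + 37 = 33)
(76*J)*(-88) = (76*33)*(-88) = 2508*(-88) = -220704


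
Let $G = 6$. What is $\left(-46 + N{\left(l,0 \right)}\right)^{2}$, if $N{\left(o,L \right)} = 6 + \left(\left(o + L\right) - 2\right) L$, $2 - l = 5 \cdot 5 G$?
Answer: $1600$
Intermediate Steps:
$l = -148$ ($l = 2 - 5 \cdot 5 \cdot 6 = 2 - 25 \cdot 6 = 2 - 150 = -148$)
$N{\left(o,L \right)} = 6 + L \left(-2 + L + o\right)$ ($N{\left(o,L \right)} = 6 + \left(\left(L + o\right) - 2\right) L = 6 + \left(-2 + L + o\right) L = 6 + L \left(-2 + L + o\right)$)
$\left(-46 + N{\left(l,0 \right)}\right)^{2} = \left(-46 + \left(6 + 0^{2} - 0 + 0 \left(-148\right)\right)\right)^{2} = \left(-46 + \left(6 + 0 + 0 + 0\right)\right)^{2} = \left(-46 + 6\right)^{2} = \left(-40\right)^{2} = 1600$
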